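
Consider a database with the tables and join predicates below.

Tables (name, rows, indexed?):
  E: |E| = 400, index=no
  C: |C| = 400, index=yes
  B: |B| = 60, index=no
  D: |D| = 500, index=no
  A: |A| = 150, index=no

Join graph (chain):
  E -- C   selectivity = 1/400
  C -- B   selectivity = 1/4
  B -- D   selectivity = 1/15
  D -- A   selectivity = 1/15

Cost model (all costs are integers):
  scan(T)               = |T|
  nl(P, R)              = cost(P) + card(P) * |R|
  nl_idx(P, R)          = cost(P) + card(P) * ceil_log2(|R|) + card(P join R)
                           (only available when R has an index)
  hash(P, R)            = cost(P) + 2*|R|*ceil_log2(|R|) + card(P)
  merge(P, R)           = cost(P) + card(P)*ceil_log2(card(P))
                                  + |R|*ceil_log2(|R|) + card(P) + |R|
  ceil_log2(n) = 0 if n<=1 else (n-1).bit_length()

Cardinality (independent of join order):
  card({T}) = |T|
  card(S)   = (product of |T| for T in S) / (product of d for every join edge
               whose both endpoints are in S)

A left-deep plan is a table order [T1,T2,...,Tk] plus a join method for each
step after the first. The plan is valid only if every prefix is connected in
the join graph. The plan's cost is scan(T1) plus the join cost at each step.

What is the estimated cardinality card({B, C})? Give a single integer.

6000

Tables in S: B(60), C(400)
Edges inside S: C-B(d=4)
numerator = 60 * 400 = 24000
denominator = 4 = 4
card(S) = 24000 / 4 = 6000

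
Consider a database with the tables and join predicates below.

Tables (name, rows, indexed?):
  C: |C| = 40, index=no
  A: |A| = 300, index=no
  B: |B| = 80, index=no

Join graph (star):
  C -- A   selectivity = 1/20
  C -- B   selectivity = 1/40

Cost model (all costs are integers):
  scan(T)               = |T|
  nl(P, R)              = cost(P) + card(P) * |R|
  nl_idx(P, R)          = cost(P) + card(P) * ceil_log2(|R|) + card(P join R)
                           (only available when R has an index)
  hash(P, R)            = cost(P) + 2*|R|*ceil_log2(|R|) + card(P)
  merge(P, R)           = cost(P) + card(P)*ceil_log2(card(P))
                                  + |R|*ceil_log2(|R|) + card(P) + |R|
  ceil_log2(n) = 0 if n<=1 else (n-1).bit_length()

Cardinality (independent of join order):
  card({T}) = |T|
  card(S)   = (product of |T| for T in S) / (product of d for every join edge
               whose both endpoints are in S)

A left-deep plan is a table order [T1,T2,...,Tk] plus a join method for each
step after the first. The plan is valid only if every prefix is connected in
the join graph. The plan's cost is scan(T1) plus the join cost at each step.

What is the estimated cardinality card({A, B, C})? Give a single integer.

Tables in S: A(300), B(80), C(40)
Edges inside S: C-A(d=20), C-B(d=40)
numerator = 300 * 80 * 40 = 960000
denominator = 20 * 40 = 800
card(S) = 960000 / 800 = 1200

1200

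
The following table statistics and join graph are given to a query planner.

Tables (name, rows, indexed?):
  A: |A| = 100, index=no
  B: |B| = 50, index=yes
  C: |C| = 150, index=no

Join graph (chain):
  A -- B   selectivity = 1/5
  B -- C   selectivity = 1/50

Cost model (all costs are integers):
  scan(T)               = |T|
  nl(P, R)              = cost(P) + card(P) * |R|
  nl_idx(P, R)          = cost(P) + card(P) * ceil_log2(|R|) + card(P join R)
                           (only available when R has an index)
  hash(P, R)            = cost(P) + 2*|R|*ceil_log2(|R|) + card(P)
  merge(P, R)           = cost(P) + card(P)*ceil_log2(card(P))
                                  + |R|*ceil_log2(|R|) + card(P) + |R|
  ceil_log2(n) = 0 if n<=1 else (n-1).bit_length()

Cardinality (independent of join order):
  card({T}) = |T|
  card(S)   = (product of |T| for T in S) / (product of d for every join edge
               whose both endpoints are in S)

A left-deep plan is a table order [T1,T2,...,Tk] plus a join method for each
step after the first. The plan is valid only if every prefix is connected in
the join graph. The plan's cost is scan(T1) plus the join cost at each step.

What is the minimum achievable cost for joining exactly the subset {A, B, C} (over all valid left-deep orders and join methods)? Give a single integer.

2450

Selinger DP over subsets of {A,B,C}:
  {A}: scan cost=100, card=100
  {B}: scan cost=50, card=50
  {C}: scan cost=150, card=150
  {AB}: card=1000; try (B,hash)→800, (A,merge)→1200, (B,merge)→1250, (A,hash)→1500, (B,nl_idx)→1700, (A,nl)→5050 …(+1); best=800 via (B,hash)
  {BC}: card=150; try (B,hash)→900, (B,nl_idx)→1200, (C,merge)→1750, (B,merge)→1850, (C,hash)→2500, (C,nl)→7550 …(+1); best=900 via (B,hash)
  {ABC}: card=3000; try (A,hash)→2450, (A,merge)→3050, (C,hash)→4200, (C,merge)→13150, (A,nl)→15900, (C,nl)→150800; best=2450 via (A,hash)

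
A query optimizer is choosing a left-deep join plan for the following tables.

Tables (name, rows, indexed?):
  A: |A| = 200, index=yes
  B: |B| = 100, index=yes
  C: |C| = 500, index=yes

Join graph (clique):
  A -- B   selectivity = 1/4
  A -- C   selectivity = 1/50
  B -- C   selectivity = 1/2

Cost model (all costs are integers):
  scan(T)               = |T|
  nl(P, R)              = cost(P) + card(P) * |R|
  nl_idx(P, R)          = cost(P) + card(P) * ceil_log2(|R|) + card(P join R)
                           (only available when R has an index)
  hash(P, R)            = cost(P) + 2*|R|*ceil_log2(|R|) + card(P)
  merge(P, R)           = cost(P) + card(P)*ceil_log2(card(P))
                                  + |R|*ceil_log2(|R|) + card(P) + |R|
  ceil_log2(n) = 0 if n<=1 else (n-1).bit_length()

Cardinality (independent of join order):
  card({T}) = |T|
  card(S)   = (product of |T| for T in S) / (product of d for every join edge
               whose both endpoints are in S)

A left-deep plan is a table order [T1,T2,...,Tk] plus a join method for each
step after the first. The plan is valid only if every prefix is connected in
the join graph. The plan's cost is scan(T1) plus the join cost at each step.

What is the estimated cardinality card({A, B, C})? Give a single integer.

Tables in S: A(200), B(100), C(500)
Edges inside S: A-B(d=4), A-C(d=50), B-C(d=2)
numerator = 200 * 100 * 500 = 10000000
denominator = 4 * 50 * 2 = 400
card(S) = 10000000 / 400 = 25000

25000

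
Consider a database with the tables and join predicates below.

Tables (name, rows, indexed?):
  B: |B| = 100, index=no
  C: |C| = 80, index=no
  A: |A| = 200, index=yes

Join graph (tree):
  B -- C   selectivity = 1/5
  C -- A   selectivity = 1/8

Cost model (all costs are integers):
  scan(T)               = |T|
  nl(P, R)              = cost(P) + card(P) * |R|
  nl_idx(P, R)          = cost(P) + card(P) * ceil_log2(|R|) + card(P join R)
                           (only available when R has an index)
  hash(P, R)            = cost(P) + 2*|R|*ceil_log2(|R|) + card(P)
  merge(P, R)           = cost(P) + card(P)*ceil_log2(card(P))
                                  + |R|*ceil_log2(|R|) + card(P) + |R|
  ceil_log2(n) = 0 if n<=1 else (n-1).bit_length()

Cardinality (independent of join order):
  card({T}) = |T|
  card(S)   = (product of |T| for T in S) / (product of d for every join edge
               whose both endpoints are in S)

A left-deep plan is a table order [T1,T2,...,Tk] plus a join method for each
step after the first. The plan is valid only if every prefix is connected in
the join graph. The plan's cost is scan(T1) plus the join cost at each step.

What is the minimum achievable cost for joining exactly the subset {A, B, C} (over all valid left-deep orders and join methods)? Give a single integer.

4920

Selinger DP over subsets of {A,B,C}:
  {B}: scan cost=100, card=100
  {C}: scan cost=80, card=80
  {A}: scan cost=200, card=200
  {BC}: card=1600; try (C,hash)→1320, (B,merge)→1520, (C,merge)→1540, (B,hash)→1560, (B,nl)→8080, (C,nl)→8100; best=1320 via (C,hash)
  {AC}: card=2000; try (C,hash)→1520, (A,merge)→2520, (C,merge)→2640, (A,nl_idx)→2720, (A,hash)→3360, (A,nl)→16080 …(+1); best=1520 via (C,hash)
  {ABC}: card=40000; try (B,hash)→4920, (A,hash)→6120, (A,merge)→22320, (B,merge)→26320, (A,nl_idx)→54120, (B,nl)→201520 …(+1); best=4920 via (B,hash)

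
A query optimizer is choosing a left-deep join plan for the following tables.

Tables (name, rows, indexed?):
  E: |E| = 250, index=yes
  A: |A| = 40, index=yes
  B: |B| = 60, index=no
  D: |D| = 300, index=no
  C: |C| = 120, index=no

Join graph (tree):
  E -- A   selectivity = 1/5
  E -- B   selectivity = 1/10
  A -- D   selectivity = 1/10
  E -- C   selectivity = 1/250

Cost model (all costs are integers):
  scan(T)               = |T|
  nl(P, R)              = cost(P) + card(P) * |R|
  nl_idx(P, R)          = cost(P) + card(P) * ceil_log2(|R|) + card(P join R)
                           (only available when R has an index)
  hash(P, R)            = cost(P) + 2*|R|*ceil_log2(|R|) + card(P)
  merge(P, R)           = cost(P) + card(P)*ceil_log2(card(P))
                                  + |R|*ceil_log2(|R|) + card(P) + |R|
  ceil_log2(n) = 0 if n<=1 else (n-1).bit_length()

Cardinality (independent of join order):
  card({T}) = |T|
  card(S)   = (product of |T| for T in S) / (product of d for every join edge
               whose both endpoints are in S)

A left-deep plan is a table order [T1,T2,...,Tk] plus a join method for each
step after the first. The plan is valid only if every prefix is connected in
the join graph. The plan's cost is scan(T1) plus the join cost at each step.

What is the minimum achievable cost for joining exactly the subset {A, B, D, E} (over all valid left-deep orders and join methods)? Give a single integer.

20600

Selinger DP over subsets of {A,B,D,E}:
  {E}: scan cost=250, card=250
  {A}: scan cost=40, card=40
  {B}: scan cost=60, card=60
  {D}: scan cost=300, card=300
  {AE}: card=2000; try (A,hash)→980, (E,nl_idx)→2360, (E,merge)→2570, (A,merge)→2780, (A,nl_idx)→3750, (E,hash)→4080 …(+2); best=980 via (A,hash)
  {BE}: card=1500; try (B,hash)→1220, (E,nl_idx)→2040, (E,merge)→2730, (B,merge)→2920, (E,hash)→4120, (E,nl)→15060 …(+1); best=1220 via (B,hash)
  {AD}: card=1200; try (A,hash)→1080, (A,nl_idx)→3300, (D,merge)→3320, (A,merge)→3580, (D,hash)→5480, (D,nl)→12040 …(+1); best=1080 via (A,hash)
  {ABE}: card=12000; try (A,hash)→3200, (B,hash)→3700, (A,merge)→19500, (A,nl_idx)→22220, (B,merge)→25400, (A,nl)→61220 …(+1); best=3200 via (A,hash)
  {ADE}: card=60000; try (E,hash)→6280, (D,hash)→8380, (E,merge)→17730, (D,merge)→27980, (E,nl_idx)→70680, (E,nl)→301080 …(+1); best=6280 via (E,hash)
  {ABDE}: card=360000; try (D,hash)→20600, (B,hash)→67000, (D,merge)→186200, (B,merge)→1026700, (D,nl)→3603200, (B,nl)→3606280; best=20600 via (D,hash)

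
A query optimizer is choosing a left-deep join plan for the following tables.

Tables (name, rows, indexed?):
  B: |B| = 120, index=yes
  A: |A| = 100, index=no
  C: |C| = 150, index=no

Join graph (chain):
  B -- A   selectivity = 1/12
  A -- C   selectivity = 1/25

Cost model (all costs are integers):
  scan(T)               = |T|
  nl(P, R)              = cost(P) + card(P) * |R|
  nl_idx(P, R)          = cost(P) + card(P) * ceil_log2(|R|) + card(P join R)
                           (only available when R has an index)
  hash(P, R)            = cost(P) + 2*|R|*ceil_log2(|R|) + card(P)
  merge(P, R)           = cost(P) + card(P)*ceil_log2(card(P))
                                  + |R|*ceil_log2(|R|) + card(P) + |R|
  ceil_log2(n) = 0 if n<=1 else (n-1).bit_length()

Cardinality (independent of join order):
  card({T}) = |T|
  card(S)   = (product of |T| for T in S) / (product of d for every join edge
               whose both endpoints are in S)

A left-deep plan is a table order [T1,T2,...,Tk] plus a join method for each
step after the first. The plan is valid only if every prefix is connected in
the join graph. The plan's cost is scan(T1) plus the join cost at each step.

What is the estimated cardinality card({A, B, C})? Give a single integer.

6000

Tables in S: A(100), B(120), C(150)
Edges inside S: B-A(d=12), A-C(d=25)
numerator = 100 * 120 * 150 = 1800000
denominator = 12 * 25 = 300
card(S) = 1800000 / 300 = 6000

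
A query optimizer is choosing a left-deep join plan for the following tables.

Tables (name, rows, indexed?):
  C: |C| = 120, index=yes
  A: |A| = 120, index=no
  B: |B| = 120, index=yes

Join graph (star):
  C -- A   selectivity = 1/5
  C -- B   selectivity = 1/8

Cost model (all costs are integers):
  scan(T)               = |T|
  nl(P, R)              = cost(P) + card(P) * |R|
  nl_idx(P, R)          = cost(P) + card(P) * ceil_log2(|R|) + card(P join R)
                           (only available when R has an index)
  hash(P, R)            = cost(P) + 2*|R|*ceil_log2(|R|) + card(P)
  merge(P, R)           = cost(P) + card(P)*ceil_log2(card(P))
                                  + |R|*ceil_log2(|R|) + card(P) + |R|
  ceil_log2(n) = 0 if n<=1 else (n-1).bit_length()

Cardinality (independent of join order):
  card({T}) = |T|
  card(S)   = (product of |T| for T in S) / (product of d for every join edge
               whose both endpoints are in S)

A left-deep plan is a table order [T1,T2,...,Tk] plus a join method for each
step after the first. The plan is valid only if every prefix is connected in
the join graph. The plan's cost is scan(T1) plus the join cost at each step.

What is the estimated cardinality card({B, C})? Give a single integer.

Tables in S: B(120), C(120)
Edges inside S: C-B(d=8)
numerator = 120 * 120 = 14400
denominator = 8 = 8
card(S) = 14400 / 8 = 1800

1800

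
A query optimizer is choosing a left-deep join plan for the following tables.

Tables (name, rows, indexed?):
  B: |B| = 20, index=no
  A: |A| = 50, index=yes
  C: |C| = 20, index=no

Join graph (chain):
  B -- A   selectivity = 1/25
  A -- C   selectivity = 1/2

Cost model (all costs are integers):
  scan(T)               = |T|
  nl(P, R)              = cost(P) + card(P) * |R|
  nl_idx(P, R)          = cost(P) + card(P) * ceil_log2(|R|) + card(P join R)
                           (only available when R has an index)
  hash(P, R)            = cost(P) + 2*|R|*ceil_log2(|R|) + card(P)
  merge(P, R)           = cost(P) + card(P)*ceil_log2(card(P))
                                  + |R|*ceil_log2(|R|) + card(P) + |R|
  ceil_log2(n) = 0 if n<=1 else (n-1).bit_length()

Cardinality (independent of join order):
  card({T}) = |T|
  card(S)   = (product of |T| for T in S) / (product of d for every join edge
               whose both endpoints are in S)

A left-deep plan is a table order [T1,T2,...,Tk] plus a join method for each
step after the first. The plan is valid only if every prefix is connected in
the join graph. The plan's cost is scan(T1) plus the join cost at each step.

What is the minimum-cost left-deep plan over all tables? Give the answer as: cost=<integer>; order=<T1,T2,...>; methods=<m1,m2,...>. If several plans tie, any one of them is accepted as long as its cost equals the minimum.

Selinger DP (subsets sized 1..n):
  {B}: scan cost=20, card=20
  {A}: scan cost=50, card=50
  {C}: scan cost=20, card=20
  {AB}: card=40; try (A,nl_idx)→180, (B,hash)→300, (A,merge)→490, (B,merge)→520, (A,hash)→640, (A,nl)→1020 …(+1); best=180 via (A,nl_idx)
  {AC}: card=500; try (C,hash)→300, (A,merge)→490, (C,merge)→520, (A,hash)→640, (A,nl_idx)→640, (A,nl)→1020 …(+1); best=300 via (C,hash)
  {ABC}: card=400; try (C,hash)→420, (C,merge)→580, (C,nl)→980, (B,hash)→1000, (B,merge)→5420, (B,nl)→10300; best=420 via (C,hash)

cost=420; order=B,A,C; methods=nl_idx,hash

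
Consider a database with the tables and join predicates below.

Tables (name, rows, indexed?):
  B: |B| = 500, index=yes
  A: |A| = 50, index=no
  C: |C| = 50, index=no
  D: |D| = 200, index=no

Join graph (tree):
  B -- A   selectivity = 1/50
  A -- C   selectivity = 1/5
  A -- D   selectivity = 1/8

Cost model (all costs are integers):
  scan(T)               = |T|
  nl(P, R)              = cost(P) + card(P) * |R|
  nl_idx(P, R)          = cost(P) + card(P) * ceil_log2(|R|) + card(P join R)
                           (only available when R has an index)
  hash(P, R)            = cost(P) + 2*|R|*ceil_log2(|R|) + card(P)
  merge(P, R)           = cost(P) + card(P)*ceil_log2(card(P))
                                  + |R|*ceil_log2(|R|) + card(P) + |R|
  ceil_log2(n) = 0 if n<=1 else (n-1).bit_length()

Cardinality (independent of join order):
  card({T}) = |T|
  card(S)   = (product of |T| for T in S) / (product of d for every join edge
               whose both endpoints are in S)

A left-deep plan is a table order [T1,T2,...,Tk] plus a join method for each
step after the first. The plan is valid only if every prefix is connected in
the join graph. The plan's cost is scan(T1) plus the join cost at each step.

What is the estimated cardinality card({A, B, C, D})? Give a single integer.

Tables in S: A(50), B(500), C(50), D(200)
Edges inside S: B-A(d=50), A-C(d=5), A-D(d=8)
numerator = 50 * 500 * 50 * 200 = 250000000
denominator = 50 * 5 * 8 = 2000
card(S) = 250000000 / 2000 = 125000

125000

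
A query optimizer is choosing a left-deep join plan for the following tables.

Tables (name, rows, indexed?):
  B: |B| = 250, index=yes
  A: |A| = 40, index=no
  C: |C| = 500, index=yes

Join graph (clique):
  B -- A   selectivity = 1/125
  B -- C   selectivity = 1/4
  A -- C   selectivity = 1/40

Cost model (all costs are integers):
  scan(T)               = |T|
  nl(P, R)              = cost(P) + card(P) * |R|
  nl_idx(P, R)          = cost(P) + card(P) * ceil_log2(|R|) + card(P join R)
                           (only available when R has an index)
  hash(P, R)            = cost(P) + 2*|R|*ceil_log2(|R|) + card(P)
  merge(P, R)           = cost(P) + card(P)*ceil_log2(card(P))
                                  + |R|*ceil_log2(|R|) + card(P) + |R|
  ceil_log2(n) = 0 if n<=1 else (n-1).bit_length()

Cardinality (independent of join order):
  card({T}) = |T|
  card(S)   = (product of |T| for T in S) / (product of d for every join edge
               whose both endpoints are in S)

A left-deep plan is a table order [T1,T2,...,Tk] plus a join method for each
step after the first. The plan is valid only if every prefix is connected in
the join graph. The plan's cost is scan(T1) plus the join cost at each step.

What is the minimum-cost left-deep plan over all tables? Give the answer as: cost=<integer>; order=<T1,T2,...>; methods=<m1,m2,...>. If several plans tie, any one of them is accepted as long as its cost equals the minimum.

cost=1410; order=A,B,C; methods=nl_idx,nl_idx

Selinger DP (subsets sized 1..n):
  {B}: scan cost=250, card=250
  {A}: scan cost=40, card=40
  {C}: scan cost=500, card=500
  {AB}: card=80; try (B,nl_idx)→440, (A,hash)→980, (B,merge)→2570, (A,merge)→2780, (B,hash)→4080, (B,nl)→10040 …(+1); best=440 via (B,nl_idx)
  {BC}: card=31250; try (B,hash)→5000, (C,merge)→7500, (B,merge)→7750, (C,hash)→9500, (C,nl_idx)→33750, (B,nl_idx)→35750 …(+2); best=5000 via (B,hash)
  {AC}: card=500; try (C,nl_idx)→900, (A,hash)→1480, (C,merge)→5320, (A,merge)→5780, (C,hash)→9080, (C,nl)→20040 …(+1); best=900 via (C,nl_idx)
  {ABC}: card=250; try (C,nl_idx)→1410, (B,nl_idx)→5150, (B,hash)→5400, (C,merge)→6080, (B,merge)→8150, (C,hash)→9520 …(+5); best=1410 via (C,nl_idx)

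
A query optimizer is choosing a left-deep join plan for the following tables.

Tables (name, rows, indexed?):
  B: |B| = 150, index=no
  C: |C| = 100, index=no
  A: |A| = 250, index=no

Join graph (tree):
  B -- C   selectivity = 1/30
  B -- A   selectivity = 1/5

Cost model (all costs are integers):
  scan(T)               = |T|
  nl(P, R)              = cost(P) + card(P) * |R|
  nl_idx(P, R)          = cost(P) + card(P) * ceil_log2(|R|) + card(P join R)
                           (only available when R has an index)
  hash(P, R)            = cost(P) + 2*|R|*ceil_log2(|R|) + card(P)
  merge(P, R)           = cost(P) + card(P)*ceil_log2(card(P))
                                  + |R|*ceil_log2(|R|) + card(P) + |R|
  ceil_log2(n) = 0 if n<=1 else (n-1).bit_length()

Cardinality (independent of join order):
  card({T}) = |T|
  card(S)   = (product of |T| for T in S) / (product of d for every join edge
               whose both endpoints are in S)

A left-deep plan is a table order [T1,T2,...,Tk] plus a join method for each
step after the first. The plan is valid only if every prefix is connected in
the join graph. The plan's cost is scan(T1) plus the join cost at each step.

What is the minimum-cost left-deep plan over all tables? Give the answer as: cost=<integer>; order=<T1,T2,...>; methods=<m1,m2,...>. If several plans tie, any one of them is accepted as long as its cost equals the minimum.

Selinger DP (subsets sized 1..n):
  {B}: scan cost=150, card=150
  {C}: scan cost=100, card=100
  {A}: scan cost=250, card=250
  {BC}: card=500; try (C,hash)→1700, (B,merge)→2250, (C,merge)→2300, (B,hash)→2600, (B,nl)→15100, (C,nl)→15150; best=1700 via (C,hash)
  {AB}: card=7500; try (B,hash)→2900, (A,merge)→3750, (B,merge)→3850, (A,hash)→4300, (A,nl)→37650, (B,nl)→37750; best=2900 via (B,hash)
  {ABC}: card=25000; try (A,hash)→6200, (A,merge)→8950, (C,hash)→11800, (C,merge)→108700, (A,nl)→126700, (C,nl)→752900; best=6200 via (A,hash)

cost=6200; order=B,C,A; methods=hash,hash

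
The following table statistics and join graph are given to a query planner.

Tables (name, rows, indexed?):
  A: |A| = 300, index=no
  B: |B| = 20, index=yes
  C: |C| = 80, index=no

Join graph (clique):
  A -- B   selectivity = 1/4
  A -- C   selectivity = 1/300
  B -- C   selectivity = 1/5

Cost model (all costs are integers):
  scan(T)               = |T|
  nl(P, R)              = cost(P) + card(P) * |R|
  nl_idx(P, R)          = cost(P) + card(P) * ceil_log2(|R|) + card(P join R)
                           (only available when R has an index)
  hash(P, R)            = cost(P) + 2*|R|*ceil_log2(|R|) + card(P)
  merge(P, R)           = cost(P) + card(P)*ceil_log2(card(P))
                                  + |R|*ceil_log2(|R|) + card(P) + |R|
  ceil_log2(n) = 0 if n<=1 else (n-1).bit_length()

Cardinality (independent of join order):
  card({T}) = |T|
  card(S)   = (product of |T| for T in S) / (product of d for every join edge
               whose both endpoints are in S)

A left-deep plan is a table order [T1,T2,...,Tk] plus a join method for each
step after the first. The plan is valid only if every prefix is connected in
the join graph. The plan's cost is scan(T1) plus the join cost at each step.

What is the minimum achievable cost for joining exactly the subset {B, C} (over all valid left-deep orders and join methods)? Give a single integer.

Selinger DP over subsets of {B,C}:
  {B}: scan cost=20, card=20
  {C}: scan cost=80, card=80
  {BC}: card=320; try (B,hash)→360, (C,merge)→780, (B,nl_idx)→800, (B,merge)→840, (C,hash)→1160, (C,nl)→1620 …(+1); best=360 via (B,hash)

360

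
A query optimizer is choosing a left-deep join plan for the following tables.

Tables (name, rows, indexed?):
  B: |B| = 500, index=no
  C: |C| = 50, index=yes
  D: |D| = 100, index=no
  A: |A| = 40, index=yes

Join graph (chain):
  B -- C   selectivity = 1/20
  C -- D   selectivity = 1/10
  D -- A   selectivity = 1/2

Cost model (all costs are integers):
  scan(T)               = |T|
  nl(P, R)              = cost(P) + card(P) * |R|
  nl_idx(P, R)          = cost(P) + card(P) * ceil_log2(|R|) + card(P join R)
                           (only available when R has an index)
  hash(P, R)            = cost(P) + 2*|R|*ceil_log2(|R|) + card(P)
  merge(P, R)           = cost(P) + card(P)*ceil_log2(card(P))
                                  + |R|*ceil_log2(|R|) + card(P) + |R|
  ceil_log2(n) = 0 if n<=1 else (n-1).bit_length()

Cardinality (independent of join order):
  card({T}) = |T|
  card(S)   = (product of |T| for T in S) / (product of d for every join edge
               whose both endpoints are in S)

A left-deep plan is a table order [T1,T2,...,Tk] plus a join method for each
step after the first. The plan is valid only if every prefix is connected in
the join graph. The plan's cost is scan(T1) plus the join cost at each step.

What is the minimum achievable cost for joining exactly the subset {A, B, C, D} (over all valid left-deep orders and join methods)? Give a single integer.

17230

Selinger DP over subsets of {A,B,C,D}:
  {B}: scan cost=500, card=500
  {C}: scan cost=50, card=50
  {D}: scan cost=100, card=100
  {A}: scan cost=40, card=40
  {BC}: card=1250; try (C,hash)→1600, (C,nl_idx)→4750, (B,merge)→5400, (C,merge)→5850, (B,hash)→9100, (B,nl)→25050 …(+1); best=1600 via (C,hash)
  {CD}: card=500; try (C,hash)→800, (D,merge)→1200, (C,nl_idx)→1200, (C,merge)→1250, (D,hash)→1500, (D,nl)→5050 …(+1); best=800 via (C,hash)
  {AD}: card=2000; try (A,hash)→680, (D,merge)→1120, (A,merge)→1180, (D,hash)→1480, (A,nl_idx)→2700, (D,nl)→4040 …(+1); best=680 via (A,hash)
  {BCD}: card=12500; try (D,hash)→4250, (B,hash)→10300, (B,merge)→10800, (D,merge)→17400, (D,nl)→126600, (B,nl)→250800; best=4250 via (D,hash)
  {ACD}: card=10000; try (A,hash)→1780, (C,hash)→3280, (A,merge)→6080, (A,nl_idx)→13800, (A,nl)→20800, (C,nl_idx)→22680 …(+2); best=1780 via (A,hash)
  {ABCD}: card=250000; try (A,hash)→17230, (B,hash)→20780, (B,merge)→156780, (A,merge)→192030, (A,nl_idx)→329250, (A,nl)→504250 …(+1); best=17230 via (A,hash)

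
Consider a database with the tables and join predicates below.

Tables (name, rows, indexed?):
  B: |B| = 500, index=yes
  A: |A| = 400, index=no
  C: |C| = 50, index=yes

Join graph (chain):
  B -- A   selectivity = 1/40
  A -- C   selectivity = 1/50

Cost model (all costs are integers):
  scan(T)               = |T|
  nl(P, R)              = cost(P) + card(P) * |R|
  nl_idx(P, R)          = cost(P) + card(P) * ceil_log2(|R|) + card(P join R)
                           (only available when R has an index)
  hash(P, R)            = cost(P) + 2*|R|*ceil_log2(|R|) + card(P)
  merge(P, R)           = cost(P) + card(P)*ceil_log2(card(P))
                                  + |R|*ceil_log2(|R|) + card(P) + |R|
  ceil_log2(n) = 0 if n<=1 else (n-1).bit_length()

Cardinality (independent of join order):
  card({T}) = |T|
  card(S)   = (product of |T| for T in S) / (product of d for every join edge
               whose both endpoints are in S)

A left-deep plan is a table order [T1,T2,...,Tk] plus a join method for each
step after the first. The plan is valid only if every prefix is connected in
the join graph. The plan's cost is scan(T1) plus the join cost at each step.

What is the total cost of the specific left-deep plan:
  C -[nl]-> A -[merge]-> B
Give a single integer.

29050

step 1: scan C: cost=50, card=50
step 2: join A via nl
    card(P join A) = 50*400/(50) = 400
    cost = 50 + 50*400 = 20050
step 3: join B via merge
    card(P join B) = 400*500/(40) = 5000
    cost = 20050 + 400*9 + 500*9 + 400 + 500 = 29050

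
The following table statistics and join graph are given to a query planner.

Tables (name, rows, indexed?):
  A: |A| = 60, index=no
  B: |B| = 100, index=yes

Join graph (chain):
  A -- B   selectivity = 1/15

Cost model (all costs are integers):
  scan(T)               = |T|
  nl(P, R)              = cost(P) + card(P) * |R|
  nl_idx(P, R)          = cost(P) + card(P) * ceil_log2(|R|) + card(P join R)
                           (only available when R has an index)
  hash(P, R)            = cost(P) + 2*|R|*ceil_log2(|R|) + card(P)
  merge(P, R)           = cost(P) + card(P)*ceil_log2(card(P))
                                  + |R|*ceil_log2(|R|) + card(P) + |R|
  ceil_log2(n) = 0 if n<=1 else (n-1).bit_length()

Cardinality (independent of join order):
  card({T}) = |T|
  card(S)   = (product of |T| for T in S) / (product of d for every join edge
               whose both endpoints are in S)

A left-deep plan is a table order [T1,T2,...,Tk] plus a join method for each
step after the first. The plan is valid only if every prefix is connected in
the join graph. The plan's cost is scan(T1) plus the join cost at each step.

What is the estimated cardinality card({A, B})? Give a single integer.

Tables in S: A(60), B(100)
Edges inside S: A-B(d=15)
numerator = 60 * 100 = 6000
denominator = 15 = 15
card(S) = 6000 / 15 = 400

400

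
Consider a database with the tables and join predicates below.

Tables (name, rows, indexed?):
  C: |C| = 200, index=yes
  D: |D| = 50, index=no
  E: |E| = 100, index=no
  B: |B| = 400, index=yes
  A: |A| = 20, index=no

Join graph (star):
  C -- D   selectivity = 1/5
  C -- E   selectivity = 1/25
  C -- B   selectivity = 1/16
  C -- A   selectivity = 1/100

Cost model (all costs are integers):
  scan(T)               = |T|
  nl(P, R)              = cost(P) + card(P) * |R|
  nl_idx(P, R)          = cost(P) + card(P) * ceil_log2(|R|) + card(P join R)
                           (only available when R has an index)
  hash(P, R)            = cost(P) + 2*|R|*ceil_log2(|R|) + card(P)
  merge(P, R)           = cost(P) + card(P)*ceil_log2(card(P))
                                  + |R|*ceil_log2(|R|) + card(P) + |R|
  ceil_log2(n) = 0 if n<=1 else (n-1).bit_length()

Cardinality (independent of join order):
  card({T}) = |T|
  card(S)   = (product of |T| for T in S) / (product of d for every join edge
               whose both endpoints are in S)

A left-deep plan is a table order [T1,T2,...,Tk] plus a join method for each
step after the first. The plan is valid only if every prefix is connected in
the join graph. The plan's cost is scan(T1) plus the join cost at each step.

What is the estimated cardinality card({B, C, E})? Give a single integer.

20000

Tables in S: B(400), C(200), E(100)
Edges inside S: C-E(d=25), C-B(d=16)
numerator = 400 * 200 * 100 = 8000000
denominator = 25 * 16 = 400
card(S) = 8000000 / 400 = 20000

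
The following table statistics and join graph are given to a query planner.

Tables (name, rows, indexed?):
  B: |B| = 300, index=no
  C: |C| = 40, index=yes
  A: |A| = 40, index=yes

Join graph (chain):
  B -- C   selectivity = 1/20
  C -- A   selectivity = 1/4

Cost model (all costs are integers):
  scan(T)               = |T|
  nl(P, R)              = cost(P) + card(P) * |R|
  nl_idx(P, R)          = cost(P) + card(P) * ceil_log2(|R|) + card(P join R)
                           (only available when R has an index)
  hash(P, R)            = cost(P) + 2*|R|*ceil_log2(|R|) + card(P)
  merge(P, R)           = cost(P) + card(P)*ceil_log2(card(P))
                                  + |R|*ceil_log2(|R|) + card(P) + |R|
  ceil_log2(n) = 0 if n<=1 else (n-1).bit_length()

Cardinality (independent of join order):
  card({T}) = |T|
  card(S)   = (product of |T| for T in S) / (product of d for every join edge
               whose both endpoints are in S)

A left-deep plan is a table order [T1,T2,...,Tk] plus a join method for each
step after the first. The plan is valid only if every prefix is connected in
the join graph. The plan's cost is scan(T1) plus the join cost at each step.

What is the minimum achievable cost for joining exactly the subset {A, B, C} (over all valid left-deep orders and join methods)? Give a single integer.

Selinger DP over subsets of {A,B,C}:
  {B}: scan cost=300, card=300
  {C}: scan cost=40, card=40
  {A}: scan cost=40, card=40
  {BC}: card=600; try (C,hash)→1080, (C,nl_idx)→2700, (B,merge)→3320, (C,merge)→3580, (B,hash)→5480, (B,nl)→12040 …(+1); best=1080 via (C,hash)
  {AC}: card=400; try (C,hash)→560, (A,hash)→560, (C,merge)→600, (A,merge)→600, (C,nl_idx)→680, (A,nl_idx)→680 …(+2); best=560 via (C,hash)
  {ABC}: card=6000; try (A,hash)→2160, (B,hash)→6360, (B,merge)→7560, (A,merge)→7960, (A,nl_idx)→10680, (A,nl)→25080 …(+1); best=2160 via (A,hash)

2160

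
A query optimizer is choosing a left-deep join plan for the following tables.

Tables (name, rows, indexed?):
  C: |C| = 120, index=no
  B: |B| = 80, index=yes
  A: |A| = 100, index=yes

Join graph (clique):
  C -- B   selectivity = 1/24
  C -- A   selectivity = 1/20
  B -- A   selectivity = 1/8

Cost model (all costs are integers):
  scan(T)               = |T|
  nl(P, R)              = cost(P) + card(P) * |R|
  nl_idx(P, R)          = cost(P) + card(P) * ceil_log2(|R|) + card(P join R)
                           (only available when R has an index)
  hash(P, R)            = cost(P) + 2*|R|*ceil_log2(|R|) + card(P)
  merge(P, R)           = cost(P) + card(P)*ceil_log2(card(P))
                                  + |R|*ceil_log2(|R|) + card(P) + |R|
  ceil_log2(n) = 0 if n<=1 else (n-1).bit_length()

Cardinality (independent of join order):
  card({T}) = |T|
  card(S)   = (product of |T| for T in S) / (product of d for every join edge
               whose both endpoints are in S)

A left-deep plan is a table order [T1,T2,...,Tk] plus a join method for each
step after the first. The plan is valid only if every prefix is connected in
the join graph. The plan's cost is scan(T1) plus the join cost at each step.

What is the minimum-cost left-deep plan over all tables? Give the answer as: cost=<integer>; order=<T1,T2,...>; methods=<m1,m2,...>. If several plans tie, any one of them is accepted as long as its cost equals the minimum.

Selinger DP (subsets sized 1..n):
  {C}: scan cost=120, card=120
  {B}: scan cost=80, card=80
  {A}: scan cost=100, card=100
  {BC}: card=400; try (B,hash)→1360, (B,nl_idx)→1360, (C,merge)→1680, (B,merge)→1720, (C,hash)→1840, (C,nl)→9680 …(+1); best=1360 via (B,hash)
  {AC}: card=600; try (A,nl_idx)→1560, (A,hash)→1640, (C,merge)→1860, (C,hash)→1880, (A,merge)→1880, (C,nl)→12100 …(+1); best=1560 via (A,nl_idx)
  {AB}: card=1000; try (B,hash)→1320, (A,merge)→1520, (B,merge)→1540, (A,hash)→1560, (A,nl_idx)→1640, (B,nl_idx)→1800 …(+2); best=1320 via (B,hash)
  {ABC}: card=250; try (A,hash)→3160, (B,hash)→3280, (C,hash)→4000, (A,nl_idx)→4410, (B,nl_idx)→6010, (A,merge)→6160 …(+5); best=3160 via (A,hash)

cost=3160; order=C,B,A; methods=hash,hash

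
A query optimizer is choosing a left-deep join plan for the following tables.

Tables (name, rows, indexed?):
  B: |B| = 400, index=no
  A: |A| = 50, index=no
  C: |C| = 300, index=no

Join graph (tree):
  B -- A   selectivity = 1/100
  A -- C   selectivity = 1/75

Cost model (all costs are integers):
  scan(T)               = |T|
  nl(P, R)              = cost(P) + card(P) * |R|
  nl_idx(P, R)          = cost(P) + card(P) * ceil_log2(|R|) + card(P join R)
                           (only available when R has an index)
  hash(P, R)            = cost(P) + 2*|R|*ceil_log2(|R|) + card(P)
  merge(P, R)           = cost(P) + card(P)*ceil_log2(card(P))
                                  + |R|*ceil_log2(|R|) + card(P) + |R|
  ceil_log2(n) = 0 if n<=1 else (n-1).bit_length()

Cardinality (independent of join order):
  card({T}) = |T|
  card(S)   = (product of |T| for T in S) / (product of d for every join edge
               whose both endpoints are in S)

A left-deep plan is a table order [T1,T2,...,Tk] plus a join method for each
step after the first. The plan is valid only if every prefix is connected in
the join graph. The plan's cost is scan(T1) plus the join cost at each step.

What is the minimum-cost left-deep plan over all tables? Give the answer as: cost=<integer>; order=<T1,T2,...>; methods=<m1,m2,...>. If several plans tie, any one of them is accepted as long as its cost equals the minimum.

cost=6200; order=B,A,C; methods=hash,merge

Selinger DP (subsets sized 1..n):
  {B}: scan cost=400, card=400
  {A}: scan cost=50, card=50
  {C}: scan cost=300, card=300
  {AB}: card=200; try (A,hash)→1400, (B,merge)→4400, (A,merge)→4750, (B,hash)→7300, (B,nl)→20050, (A,nl)→20400; best=1400 via (A,hash)
  {AC}: card=200; try (A,hash)→1200, (C,merge)→3400, (A,merge)→3650, (C,hash)→5500, (C,nl)→15050, (A,nl)→15300; best=1200 via (A,hash)
  {ABC}: card=800; try (C,merge)→6200, (C,hash)→7000, (B,merge)→7000, (B,hash)→8600, (C,nl)→61400, (B,nl)→81200; best=6200 via (C,merge)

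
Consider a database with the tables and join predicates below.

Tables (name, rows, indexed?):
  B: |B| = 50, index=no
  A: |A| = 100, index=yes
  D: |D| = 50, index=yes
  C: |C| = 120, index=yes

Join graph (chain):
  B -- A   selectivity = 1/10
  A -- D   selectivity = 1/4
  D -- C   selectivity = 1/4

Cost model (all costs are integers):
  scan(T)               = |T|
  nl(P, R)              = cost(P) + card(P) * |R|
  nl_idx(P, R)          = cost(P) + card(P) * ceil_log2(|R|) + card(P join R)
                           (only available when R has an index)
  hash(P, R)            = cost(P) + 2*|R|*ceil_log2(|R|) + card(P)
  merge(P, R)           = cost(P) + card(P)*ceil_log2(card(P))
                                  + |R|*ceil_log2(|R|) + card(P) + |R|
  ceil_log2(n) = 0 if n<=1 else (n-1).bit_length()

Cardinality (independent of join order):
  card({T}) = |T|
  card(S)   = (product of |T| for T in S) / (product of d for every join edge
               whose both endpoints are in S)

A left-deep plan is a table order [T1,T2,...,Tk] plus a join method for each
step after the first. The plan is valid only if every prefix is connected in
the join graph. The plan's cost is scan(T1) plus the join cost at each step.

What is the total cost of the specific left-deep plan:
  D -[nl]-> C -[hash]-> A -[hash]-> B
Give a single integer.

step 1: scan D: cost=50, card=50
step 2: join C via nl
    card(P join C) = 50*120/(4) = 1500
    cost = 50 + 50*120 = 6050
step 3: join A via hash
    card(P join A) = 1500*100/(4) = 37500
    cost = 6050 + 2*100*7 + 1500 = 8950
step 4: join B via hash
    card(P join B) = 37500*50/(10) = 187500
    cost = 8950 + 2*50*6 + 37500 = 47050

47050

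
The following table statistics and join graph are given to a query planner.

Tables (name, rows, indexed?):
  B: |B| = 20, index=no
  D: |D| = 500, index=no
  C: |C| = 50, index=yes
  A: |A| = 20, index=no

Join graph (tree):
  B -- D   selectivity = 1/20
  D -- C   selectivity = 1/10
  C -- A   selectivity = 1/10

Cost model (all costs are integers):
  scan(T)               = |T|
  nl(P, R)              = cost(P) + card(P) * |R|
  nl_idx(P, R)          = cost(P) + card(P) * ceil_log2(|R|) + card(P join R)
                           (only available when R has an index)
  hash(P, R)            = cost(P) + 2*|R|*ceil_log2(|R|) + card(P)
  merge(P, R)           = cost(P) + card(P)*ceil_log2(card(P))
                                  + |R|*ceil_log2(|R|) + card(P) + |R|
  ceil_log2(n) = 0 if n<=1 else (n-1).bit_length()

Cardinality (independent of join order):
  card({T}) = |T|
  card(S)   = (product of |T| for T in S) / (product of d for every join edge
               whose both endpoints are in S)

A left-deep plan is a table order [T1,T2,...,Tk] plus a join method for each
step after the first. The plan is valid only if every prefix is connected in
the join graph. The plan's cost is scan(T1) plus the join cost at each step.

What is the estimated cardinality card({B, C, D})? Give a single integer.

Tables in S: B(20), C(50), D(500)
Edges inside S: B-D(d=20), D-C(d=10)
numerator = 20 * 50 * 500 = 500000
denominator = 20 * 10 = 200
card(S) = 500000 / 200 = 2500

2500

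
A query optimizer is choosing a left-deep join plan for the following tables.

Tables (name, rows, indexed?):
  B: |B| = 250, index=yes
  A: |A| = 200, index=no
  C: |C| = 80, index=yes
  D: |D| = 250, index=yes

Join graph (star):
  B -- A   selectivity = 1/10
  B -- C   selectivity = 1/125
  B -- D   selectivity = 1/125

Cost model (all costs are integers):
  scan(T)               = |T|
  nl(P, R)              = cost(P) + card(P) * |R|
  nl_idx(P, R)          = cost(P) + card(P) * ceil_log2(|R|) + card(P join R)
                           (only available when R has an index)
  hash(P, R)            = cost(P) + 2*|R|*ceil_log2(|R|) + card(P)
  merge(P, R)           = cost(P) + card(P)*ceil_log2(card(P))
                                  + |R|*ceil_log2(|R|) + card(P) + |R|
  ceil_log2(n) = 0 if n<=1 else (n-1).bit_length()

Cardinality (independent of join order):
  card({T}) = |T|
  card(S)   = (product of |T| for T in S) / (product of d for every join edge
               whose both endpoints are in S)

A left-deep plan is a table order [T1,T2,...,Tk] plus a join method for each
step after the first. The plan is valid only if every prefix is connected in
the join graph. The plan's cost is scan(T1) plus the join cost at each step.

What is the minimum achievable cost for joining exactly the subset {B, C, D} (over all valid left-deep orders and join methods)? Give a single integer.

2480

Selinger DP over subsets of {B,C,D}:
  {B}: scan cost=250, card=250
  {C}: scan cost=80, card=80
  {D}: scan cost=250, card=250
  {BC}: card=160; try (B,nl_idx)→880, (C,hash)→1620, (C,nl_idx)→2160, (B,merge)→2970, (C,merge)→3140, (B,hash)→4160 …(+2); best=880 via (B,nl_idx)
  {BD}: card=500; try (D,nl_idx)→2750, (B,nl_idx)→2750, (D,hash)→4500, (B,hash)→4500, (D,merge)→4750, (B,merge)→4750 …(+2); best=2750 via (D,nl_idx)
  {BCD}: card=320; try (D,nl_idx)→2480, (C,hash)→4370, (D,merge)→4570, (D,hash)→5040, (C,nl_idx)→6570, (C,merge)→8390 …(+2); best=2480 via (D,nl_idx)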